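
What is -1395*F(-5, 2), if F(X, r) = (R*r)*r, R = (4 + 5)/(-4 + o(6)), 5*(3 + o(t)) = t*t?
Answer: -251100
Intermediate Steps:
o(t) = -3 + t²/5 (o(t) = -3 + (t*t)/5 = -3 + t²/5)
R = 45 (R = (4 + 5)/(-4 + (-3 + (⅕)*6²)) = 9/(-4 + (-3 + (⅕)*36)) = 9/(-4 + (-3 + 36/5)) = 9/(-4 + 21/5) = 9/(⅕) = 9*5 = 45)
F(X, r) = 45*r² (F(X, r) = (45*r)*r = 45*r²)
-1395*F(-5, 2) = -62775*2² = -62775*4 = -1395*180 = -251100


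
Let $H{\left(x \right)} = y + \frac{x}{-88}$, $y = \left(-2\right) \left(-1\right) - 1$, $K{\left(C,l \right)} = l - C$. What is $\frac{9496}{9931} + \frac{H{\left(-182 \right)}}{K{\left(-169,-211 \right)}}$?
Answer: $\frac{5402641}{6117496} \approx 0.88315$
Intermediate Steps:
$y = 1$ ($y = 2 - 1 = 1$)
$H{\left(x \right)} = 1 - \frac{x}{88}$ ($H{\left(x \right)} = 1 + \frac{x}{-88} = 1 + x \left(- \frac{1}{88}\right) = 1 - \frac{x}{88}$)
$\frac{9496}{9931} + \frac{H{\left(-182 \right)}}{K{\left(-169,-211 \right)}} = \frac{9496}{9931} + \frac{1 - - \frac{91}{44}}{-211 - -169} = 9496 \cdot \frac{1}{9931} + \frac{1 + \frac{91}{44}}{-211 + 169} = \frac{9496}{9931} + \frac{135}{44 \left(-42\right)} = \frac{9496}{9931} + \frac{135}{44} \left(- \frac{1}{42}\right) = \frac{9496}{9931} - \frac{45}{616} = \frac{5402641}{6117496}$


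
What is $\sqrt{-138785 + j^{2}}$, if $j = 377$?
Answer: $4 \sqrt{209} \approx 57.827$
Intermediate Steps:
$\sqrt{-138785 + j^{2}} = \sqrt{-138785 + 377^{2}} = \sqrt{-138785 + 142129} = \sqrt{3344} = 4 \sqrt{209}$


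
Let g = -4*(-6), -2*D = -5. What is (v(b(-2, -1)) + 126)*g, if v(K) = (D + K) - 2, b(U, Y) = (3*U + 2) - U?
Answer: 2988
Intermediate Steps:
D = 5/2 (D = -½*(-5) = 5/2 ≈ 2.5000)
b(U, Y) = 2 + 2*U (b(U, Y) = (2 + 3*U) - U = 2 + 2*U)
v(K) = ½ + K (v(K) = (5/2 + K) - 2 = ½ + K)
g = 24
(v(b(-2, -1)) + 126)*g = ((½ + (2 + 2*(-2))) + 126)*24 = ((½ + (2 - 4)) + 126)*24 = ((½ - 2) + 126)*24 = (-3/2 + 126)*24 = (249/2)*24 = 2988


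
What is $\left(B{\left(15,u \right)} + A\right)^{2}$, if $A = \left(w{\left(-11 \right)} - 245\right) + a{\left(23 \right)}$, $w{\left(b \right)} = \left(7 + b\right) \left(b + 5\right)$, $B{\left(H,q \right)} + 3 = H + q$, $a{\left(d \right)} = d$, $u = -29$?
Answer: $46225$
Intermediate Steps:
$B{\left(H,q \right)} = -3 + H + q$ ($B{\left(H,q \right)} = -3 + \left(H + q\right) = -3 + H + q$)
$w{\left(b \right)} = \left(5 + b\right) \left(7 + b\right)$ ($w{\left(b \right)} = \left(7 + b\right) \left(5 + b\right) = \left(5 + b\right) \left(7 + b\right)$)
$A = -198$ ($A = \left(\left(35 + \left(-11\right)^{2} + 12 \left(-11\right)\right) - 245\right) + 23 = \left(\left(35 + 121 - 132\right) - 245\right) + 23 = \left(24 - 245\right) + 23 = -221 + 23 = -198$)
$\left(B{\left(15,u \right)} + A\right)^{2} = \left(\left(-3 + 15 - 29\right) - 198\right)^{2} = \left(-17 - 198\right)^{2} = \left(-215\right)^{2} = 46225$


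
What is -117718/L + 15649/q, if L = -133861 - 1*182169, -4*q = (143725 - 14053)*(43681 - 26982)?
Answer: 31860739867603/85541132978730 ≈ 0.37246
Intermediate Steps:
q = -541348182 (q = -(143725 - 14053)*(43681 - 26982)/4 = -32418*16699 = -¼*2165392728 = -541348182)
L = -316030 (L = -133861 - 182169 = -316030)
-117718/L + 15649/q = -117718/(-316030) + 15649/(-541348182) = -117718*(-1/316030) + 15649*(-1/541348182) = 58859/158015 - 15649/541348182 = 31860739867603/85541132978730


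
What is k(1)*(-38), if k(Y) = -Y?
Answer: 38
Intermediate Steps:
k(1)*(-38) = -1*1*(-38) = -1*(-38) = 38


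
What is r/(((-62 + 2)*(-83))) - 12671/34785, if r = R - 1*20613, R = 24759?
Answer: 2703901/5774310 ≈ 0.46826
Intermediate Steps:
r = 4146 (r = 24759 - 1*20613 = 24759 - 20613 = 4146)
r/(((-62 + 2)*(-83))) - 12671/34785 = 4146/(((-62 + 2)*(-83))) - 12671/34785 = 4146/((-60*(-83))) - 12671*1/34785 = 4146/4980 - 12671/34785 = 4146*(1/4980) - 12671/34785 = 691/830 - 12671/34785 = 2703901/5774310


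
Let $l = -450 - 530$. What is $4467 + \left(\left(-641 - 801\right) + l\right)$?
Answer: $2045$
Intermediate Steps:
$l = -980$
$4467 + \left(\left(-641 - 801\right) + l\right) = 4467 - 2422 = 2045$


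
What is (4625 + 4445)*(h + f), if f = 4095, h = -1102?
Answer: 27146510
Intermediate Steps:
(4625 + 4445)*(h + f) = (4625 + 4445)*(-1102 + 4095) = 9070*2993 = 27146510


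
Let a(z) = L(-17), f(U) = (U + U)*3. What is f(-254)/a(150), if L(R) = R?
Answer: 1524/17 ≈ 89.647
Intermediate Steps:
f(U) = 6*U (f(U) = (2*U)*3 = 6*U)
a(z) = -17
f(-254)/a(150) = (6*(-254))/(-17) = -1524*(-1/17) = 1524/17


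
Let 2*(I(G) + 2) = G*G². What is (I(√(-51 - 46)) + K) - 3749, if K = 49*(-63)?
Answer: -6838 - 97*I*√97/2 ≈ -6838.0 - 477.67*I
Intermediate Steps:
I(G) = -2 + G³/2 (I(G) = -2 + (G*G²)/2 = -2 + G³/2)
K = -3087
(I(√(-51 - 46)) + K) - 3749 = ((-2 + (√(-51 - 46))³/2) - 3087) - 3749 = ((-2 + (√(-97))³/2) - 3087) - 3749 = ((-2 + (I*√97)³/2) - 3087) - 3749 = ((-2 + (-97*I*√97)/2) - 3087) - 3749 = ((-2 - 97*I*√97/2) - 3087) - 3749 = (-3089 - 97*I*√97/2) - 3749 = -6838 - 97*I*√97/2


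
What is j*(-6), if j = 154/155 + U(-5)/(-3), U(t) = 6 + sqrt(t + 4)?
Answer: 936/155 + 2*I ≈ 6.0387 + 2.0*I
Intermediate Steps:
U(t) = 6 + sqrt(4 + t)
j = -156/155 - I/3 (j = 154/155 + (6 + sqrt(4 - 5))/(-3) = 154*(1/155) + (6 + sqrt(-1))*(-1/3) = 154/155 + (6 + I)*(-1/3) = 154/155 + (-2 - I/3) = -156/155 - I/3 ≈ -1.0065 - 0.33333*I)
j*(-6) = (-156/155 - I/3)*(-6) = 936/155 + 2*I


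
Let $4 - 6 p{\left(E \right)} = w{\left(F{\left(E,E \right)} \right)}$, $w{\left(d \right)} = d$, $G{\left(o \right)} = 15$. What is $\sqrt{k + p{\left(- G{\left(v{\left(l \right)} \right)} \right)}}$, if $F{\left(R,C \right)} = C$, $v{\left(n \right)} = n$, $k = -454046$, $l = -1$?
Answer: $\frac{i \sqrt{16345542}}{6} \approx 673.83 i$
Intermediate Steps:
$p{\left(E \right)} = \frac{2}{3} - \frac{E}{6}$
$\sqrt{k + p{\left(- G{\left(v{\left(l \right)} \right)} \right)}} = \sqrt{-454046 - \left(- \frac{2}{3} + \frac{\left(-1\right) 15}{6}\right)} = \sqrt{-454046 + \left(\frac{2}{3} - - \frac{5}{2}\right)} = \sqrt{-454046 + \left(\frac{2}{3} + \frac{5}{2}\right)} = \sqrt{-454046 + \frac{19}{6}} = \sqrt{- \frac{2724257}{6}} = \frac{i \sqrt{16345542}}{6}$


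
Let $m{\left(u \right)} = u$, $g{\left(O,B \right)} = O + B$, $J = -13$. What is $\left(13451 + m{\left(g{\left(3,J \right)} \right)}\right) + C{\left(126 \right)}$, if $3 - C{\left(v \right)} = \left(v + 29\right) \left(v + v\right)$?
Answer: $-25616$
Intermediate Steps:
$g{\left(O,B \right)} = B + O$
$C{\left(v \right)} = 3 - 2 v \left(29 + v\right)$ ($C{\left(v \right)} = 3 - \left(v + 29\right) \left(v + v\right) = 3 - \left(29 + v\right) 2 v = 3 - 2 v \left(29 + v\right)$)
$\left(13451 + m{\left(g{\left(3,J \right)} \right)}\right) + C{\left(126 \right)} = \left(13451 + \left(-13 + 3\right)\right) - \left(7305 + 31752\right) = \left(13451 - 10\right) - 39057 = 13441 - 39057 = -25616$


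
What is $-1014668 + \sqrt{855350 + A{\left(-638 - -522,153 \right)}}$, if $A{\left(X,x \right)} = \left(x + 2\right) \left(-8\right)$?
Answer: $-1014668 + \sqrt{854110} \approx -1.0137 \cdot 10^{6}$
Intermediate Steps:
$A{\left(X,x \right)} = -16 - 8 x$ ($A{\left(X,x \right)} = \left(2 + x\right) \left(-8\right) = -16 - 8 x$)
$-1014668 + \sqrt{855350 + A{\left(-638 - -522,153 \right)}} = -1014668 + \sqrt{855350 - 1240} = -1014668 + \sqrt{854110}$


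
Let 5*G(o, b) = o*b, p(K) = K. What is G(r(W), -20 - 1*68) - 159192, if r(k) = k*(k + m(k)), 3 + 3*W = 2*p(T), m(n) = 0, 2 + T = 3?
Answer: -7163728/45 ≈ -1.5919e+5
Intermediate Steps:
T = 1 (T = -2 + 3 = 1)
W = -⅓ (W = -1 + (2*1)/3 = -1 + (⅓)*2 = -1 + ⅔ = -⅓ ≈ -0.33333)
r(k) = k² (r(k) = k*(k + 0) = k*k = k²)
G(o, b) = b*o/5 (G(o, b) = (o*b)/5 = (b*o)/5 = b*o/5)
G(r(W), -20 - 1*68) - 159192 = (-20 - 1*68)*(-⅓)²/5 - 159192 = (⅕)*(-20 - 68)*(⅑) - 159192 = (⅕)*(-88)*(⅑) - 159192 = -88/45 - 159192 = -7163728/45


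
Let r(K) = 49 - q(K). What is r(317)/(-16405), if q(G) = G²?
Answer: 20088/3281 ≈ 6.1225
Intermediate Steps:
r(K) = 49 - K²
r(317)/(-16405) = (49 - 1*317²)/(-16405) = (49 - 1*100489)*(-1/16405) = (49 - 100489)*(-1/16405) = -100440*(-1/16405) = 20088/3281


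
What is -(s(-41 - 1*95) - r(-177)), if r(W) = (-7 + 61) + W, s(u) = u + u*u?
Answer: -18483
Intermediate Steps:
s(u) = u + u²
r(W) = 54 + W
-(s(-41 - 1*95) - r(-177)) = -((-41 - 1*95)*(1 + (-41 - 1*95)) - (54 - 177)) = -((-41 - 95)*(1 + (-41 - 95)) - 1*(-123)) = -(-136*(1 - 136) + 123) = -(-136*(-135) + 123) = -(18360 + 123) = -1*18483 = -18483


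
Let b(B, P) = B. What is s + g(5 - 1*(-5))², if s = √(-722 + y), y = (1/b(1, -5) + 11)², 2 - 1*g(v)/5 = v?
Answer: 1600 + 17*I*√2 ≈ 1600.0 + 24.042*I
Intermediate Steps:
g(v) = 10 - 5*v
y = 144 (y = (1/1 + 11)² = (1 + 11)² = 12² = 144)
s = 17*I*√2 (s = √(-722 + 144) = √(-578) = 17*I*√2 ≈ 24.042*I)
s + g(5 - 1*(-5))² = 17*I*√2 + (10 - 5*(5 - 1*(-5)))² = 17*I*√2 + (10 - 5*(5 + 5))² = 17*I*√2 + (10 - 5*10)² = 17*I*√2 + (10 - 50)² = 17*I*√2 + (-40)² = 17*I*√2 + 1600 = 1600 + 17*I*√2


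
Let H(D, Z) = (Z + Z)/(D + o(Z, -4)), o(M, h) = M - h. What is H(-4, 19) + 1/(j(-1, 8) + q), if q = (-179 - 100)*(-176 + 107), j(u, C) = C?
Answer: 38519/19259 ≈ 2.0001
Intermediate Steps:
H(D, Z) = 2*Z/(4 + D + Z) (H(D, Z) = (Z + Z)/(D + (Z - 1*(-4))) = (2*Z)/(D + (Z + 4)) = (2*Z)/(D + (4 + Z)) = (2*Z)/(4 + D + Z) = 2*Z/(4 + D + Z))
q = 19251 (q = -279*(-69) = 19251)
H(-4, 19) + 1/(j(-1, 8) + q) = 2*19/(4 - 4 + 19) + 1/(8 + 19251) = 2*19/19 + 1/19259 = 2*19*(1/19) + 1/19259 = 2 + 1/19259 = 38519/19259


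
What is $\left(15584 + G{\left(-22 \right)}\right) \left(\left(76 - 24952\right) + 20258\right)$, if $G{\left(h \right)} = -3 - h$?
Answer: $-72054654$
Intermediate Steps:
$\left(15584 + G{\left(-22 \right)}\right) \left(\left(76 - 24952\right) + 20258\right) = \left(15584 - -19\right) \left(\left(76 - 24952\right) + 20258\right) = \left(15584 + \left(-3 + 22\right)\right) \left(-24876 + 20258\right) = \left(15584 + 19\right) \left(-4618\right) = 15603 \left(-4618\right) = -72054654$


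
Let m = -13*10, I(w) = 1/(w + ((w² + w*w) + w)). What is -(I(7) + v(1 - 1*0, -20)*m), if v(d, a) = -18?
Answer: -262081/112 ≈ -2340.0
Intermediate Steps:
I(w) = 1/(2*w + 2*w²) (I(w) = 1/(w + ((w² + w²) + w)) = 1/(w + (2*w² + w)) = 1/(w + (w + 2*w²)) = 1/(2*w + 2*w²))
m = -130
-(I(7) + v(1 - 1*0, -20)*m) = -((½)/(7*(1 + 7)) - 18*(-130)) = -((½)*(⅐)/8 + 2340) = -((½)*(⅐)*(⅛) + 2340) = -(1/112 + 2340) = -1*262081/112 = -262081/112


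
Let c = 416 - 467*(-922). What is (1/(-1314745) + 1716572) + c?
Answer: 2823496401689/1314745 ≈ 2.1476e+6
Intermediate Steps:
c = 430990 (c = 416 + 430574 = 430990)
(1/(-1314745) + 1716572) + c = (1/(-1314745) + 1716572) + 430990 = (-1/1314745 + 1716572) + 430990 = 2256854454139/1314745 + 430990 = 2823496401689/1314745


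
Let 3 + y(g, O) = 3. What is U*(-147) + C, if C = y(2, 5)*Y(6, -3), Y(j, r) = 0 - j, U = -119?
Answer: 17493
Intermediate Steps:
y(g, O) = 0 (y(g, O) = -3 + 3 = 0)
Y(j, r) = -j
C = 0 (C = 0*(-1*6) = 0*(-6) = 0)
U*(-147) + C = -119*(-147) + 0 = 17493 + 0 = 17493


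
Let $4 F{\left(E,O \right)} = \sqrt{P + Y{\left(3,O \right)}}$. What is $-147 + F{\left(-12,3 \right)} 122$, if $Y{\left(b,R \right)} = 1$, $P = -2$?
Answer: $-147 + \frac{61 i}{2} \approx -147.0 + 30.5 i$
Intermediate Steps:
$F{\left(E,O \right)} = \frac{i}{4}$ ($F{\left(E,O \right)} = \frac{\sqrt{-2 + 1}}{4} = \frac{\sqrt{-1}}{4} = \frac{i}{4}$)
$-147 + F{\left(-12,3 \right)} 122 = -147 + \frac{i}{4} \cdot 122 = -147 + \frac{61 i}{2}$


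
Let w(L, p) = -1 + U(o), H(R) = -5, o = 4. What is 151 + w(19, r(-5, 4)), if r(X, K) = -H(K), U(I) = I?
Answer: 154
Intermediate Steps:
r(X, K) = 5 (r(X, K) = -1*(-5) = 5)
w(L, p) = 3 (w(L, p) = -1 + 4 = 3)
151 + w(19, r(-5, 4)) = 151 + 3 = 154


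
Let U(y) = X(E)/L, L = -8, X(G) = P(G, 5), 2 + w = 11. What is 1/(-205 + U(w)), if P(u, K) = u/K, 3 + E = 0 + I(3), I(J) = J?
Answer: -1/205 ≈ -0.0048781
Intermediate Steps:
w = 9 (w = -2 + 11 = 9)
E = 0 (E = -3 + (0 + 3) = -3 + 3 = 0)
X(G) = G/5
U(y) = 0 (U(y) = ((1/5)*0)/(-8) = 0*(-1/8) = 0)
1/(-205 + U(w)) = 1/(-205 + 0) = 1/(-205) = -1/205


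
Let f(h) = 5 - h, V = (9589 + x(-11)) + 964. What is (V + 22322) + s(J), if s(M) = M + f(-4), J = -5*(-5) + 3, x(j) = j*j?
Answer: 33033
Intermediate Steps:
x(j) = j**2
V = 10674 (V = (9589 + (-11)**2) + 964 = (9589 + 121) + 964 = 9710 + 964 = 10674)
J = 28 (J = 25 + 3 = 28)
s(M) = 9 + M (s(M) = M + (5 - 1*(-4)) = M + (5 + 4) = M + 9 = 9 + M)
(V + 22322) + s(J) = (10674 + 22322) + (9 + 28) = 32996 + 37 = 33033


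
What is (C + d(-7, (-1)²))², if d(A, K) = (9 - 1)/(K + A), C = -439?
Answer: 1745041/9 ≈ 1.9389e+5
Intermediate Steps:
d(A, K) = 8/(A + K)
(C + d(-7, (-1)²))² = (-439 + 8/(-7 + (-1)²))² = (-439 + 8/(-7 + 1))² = (-439 + 8/(-6))² = (-439 + 8*(-⅙))² = (-439 - 4/3)² = (-1321/3)² = 1745041/9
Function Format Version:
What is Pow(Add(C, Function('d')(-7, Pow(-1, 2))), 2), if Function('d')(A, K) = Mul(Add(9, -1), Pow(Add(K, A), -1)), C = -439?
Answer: Rational(1745041, 9) ≈ 1.9389e+5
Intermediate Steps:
Function('d')(A, K) = Mul(8, Pow(Add(A, K), -1))
Pow(Add(C, Function('d')(-7, Pow(-1, 2))), 2) = Pow(Add(-439, Mul(8, Pow(Add(-7, Pow(-1, 2)), -1))), 2) = Pow(Add(-439, Mul(8, Pow(Add(-7, 1), -1))), 2) = Pow(Add(-439, Mul(8, Pow(-6, -1))), 2) = Pow(Add(-439, Mul(8, Rational(-1, 6))), 2) = Pow(Add(-439, Rational(-4, 3)), 2) = Pow(Rational(-1321, 3), 2) = Rational(1745041, 9)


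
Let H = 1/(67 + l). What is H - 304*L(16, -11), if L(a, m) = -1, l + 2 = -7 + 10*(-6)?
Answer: 607/2 ≈ 303.50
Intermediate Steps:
l = -69 (l = -2 + (-7 + 10*(-6)) = -2 + (-7 - 60) = -2 - 67 = -69)
H = -1/2 (H = 1/(67 - 69) = 1/(-2) = -1/2 ≈ -0.50000)
H - 304*L(16, -11) = -1/2 - 304*(-1) = -1/2 + 304 = 607/2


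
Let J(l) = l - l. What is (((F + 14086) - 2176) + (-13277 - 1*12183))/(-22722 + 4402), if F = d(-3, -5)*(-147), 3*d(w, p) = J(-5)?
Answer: 1355/1832 ≈ 0.73963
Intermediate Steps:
J(l) = 0
d(w, p) = 0 (d(w, p) = (⅓)*0 = 0)
F = 0 (F = 0*(-147) = 0)
(((F + 14086) - 2176) + (-13277 - 1*12183))/(-22722 + 4402) = (((0 + 14086) - 2176) + (-13277 - 1*12183))/(-22722 + 4402) = ((14086 - 2176) + (-13277 - 12183))/(-18320) = (11910 - 25460)*(-1/18320) = -13550*(-1/18320) = 1355/1832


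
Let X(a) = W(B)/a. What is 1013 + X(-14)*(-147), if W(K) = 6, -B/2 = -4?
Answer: 1076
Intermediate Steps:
B = 8 (B = -2*(-4) = 8)
X(a) = 6/a
1013 + X(-14)*(-147) = 1013 + (6/(-14))*(-147) = 1013 + (6*(-1/14))*(-147) = 1013 - 3/7*(-147) = 1013 + 63 = 1076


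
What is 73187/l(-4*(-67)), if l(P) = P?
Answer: 73187/268 ≈ 273.09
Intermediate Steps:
73187/l(-4*(-67)) = 73187/((-4*(-67))) = 73187/268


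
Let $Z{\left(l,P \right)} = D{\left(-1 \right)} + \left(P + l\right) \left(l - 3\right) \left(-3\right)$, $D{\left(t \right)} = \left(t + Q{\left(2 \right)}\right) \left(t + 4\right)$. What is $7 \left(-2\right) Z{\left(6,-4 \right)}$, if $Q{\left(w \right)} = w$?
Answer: $210$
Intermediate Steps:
$D{\left(t \right)} = \left(2 + t\right) \left(4 + t\right)$ ($D{\left(t \right)} = \left(t + 2\right) \left(t + 4\right) = \left(2 + t\right) \left(4 + t\right)$)
$Z{\left(l,P \right)} = 3 - 3 \left(-3 + l\right) \left(P + l\right)$ ($Z{\left(l,P \right)} = \left(8 + \left(-1\right)^{2} + 6 \left(-1\right)\right) + \left(P + l\right) \left(l - 3\right) \left(-3\right) = \left(8 + 1 - 6\right) + \left(P + l\right) \left(-3 + l\right) \left(-3\right) = 3 + \left(-3 + l\right) \left(P + l\right) \left(-3\right) = 3 - 3 \left(-3 + l\right) \left(P + l\right)$)
$7 \left(-2\right) Z{\left(6,-4 \right)} = 7 \left(-2\right) \left(3 - 3 \cdot 6^{2} + 9 \left(-4\right) + 9 \cdot 6 - \left(-12\right) 6\right) = - 14 \left(3 - 108 - 36 + 54 + 72\right) = \left(-14\right) \left(-15\right) = 210$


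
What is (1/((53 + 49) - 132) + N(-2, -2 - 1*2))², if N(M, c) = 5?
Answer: 22201/900 ≈ 24.668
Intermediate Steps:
(1/((53 + 49) - 132) + N(-2, -2 - 1*2))² = (1/((53 + 49) - 132) + 5)² = (1/(102 - 132) + 5)² = (1/(-30) + 5)² = (-1/30 + 5)² = (149/30)² = 22201/900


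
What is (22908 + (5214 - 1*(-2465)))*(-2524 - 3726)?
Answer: -191168750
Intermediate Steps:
(22908 + (5214 - 1*(-2465)))*(-2524 - 3726) = (22908 + (5214 + 2465))*(-6250) = (22908 + 7679)*(-6250) = 30587*(-6250) = -191168750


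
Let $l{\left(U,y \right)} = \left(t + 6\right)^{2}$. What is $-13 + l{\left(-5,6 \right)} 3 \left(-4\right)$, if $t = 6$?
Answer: $-1741$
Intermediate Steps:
$l{\left(U,y \right)} = 144$ ($l{\left(U,y \right)} = \left(6 + 6\right)^{2} = 12^{2} = 144$)
$-13 + l{\left(-5,6 \right)} 3 \left(-4\right) = -13 + 144 \cdot 3 \left(-4\right) = -13 + 432 \left(-4\right) = -13 - 1728 = -1741$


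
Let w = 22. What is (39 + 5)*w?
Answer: 968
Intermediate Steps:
(39 + 5)*w = (39 + 5)*22 = 44*22 = 968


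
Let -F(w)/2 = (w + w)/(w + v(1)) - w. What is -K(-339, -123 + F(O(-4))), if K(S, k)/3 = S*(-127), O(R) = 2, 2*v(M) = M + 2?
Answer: -129159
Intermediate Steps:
v(M) = 1 + M/2 (v(M) = (M + 2)/2 = (2 + M)/2 = 1 + M/2)
F(w) = 2*w - 4*w/(3/2 + w) (F(w) = -2*((w + w)/(w + (1 + (½)*1)) - w) = -2*((2*w)/(w + (1 + ½)) - w) = -2*((2*w)/(w + 3/2) - w) = -2*((2*w)/(3/2 + w) - w) = -2*(2*w/(3/2 + w) - w) = -2*(-w + 2*w/(3/2 + w)) = 2*w - 4*w/(3/2 + w))
K(S, k) = -381*S (K(S, k) = 3*(S*(-127)) = 3*(-127*S) = -381*S)
-K(-339, -123 + F(O(-4))) = -(-381)*(-339) = -1*129159 = -129159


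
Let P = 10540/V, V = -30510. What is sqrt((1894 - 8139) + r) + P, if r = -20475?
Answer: -1054/3051 + 4*I*sqrt(1670) ≈ -0.34546 + 163.46*I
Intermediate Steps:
P = -1054/3051 (P = 10540/(-30510) = 10540*(-1/30510) = -1054/3051 ≈ -0.34546)
sqrt((1894 - 8139) + r) + P = sqrt((1894 - 8139) - 20475) - 1054/3051 = sqrt(-6245 - 20475) - 1054/3051 = sqrt(-26720) - 1054/3051 = 4*I*sqrt(1670) - 1054/3051 = -1054/3051 + 4*I*sqrt(1670)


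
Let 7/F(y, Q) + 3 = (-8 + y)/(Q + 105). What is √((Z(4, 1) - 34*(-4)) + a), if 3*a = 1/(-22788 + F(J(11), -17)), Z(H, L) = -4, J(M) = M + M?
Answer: √2410364718120858/4273212 ≈ 11.489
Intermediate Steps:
J(M) = 2*M
F(y, Q) = 7/(-3 + (-8 + y)/(105 + Q)) (F(y, Q) = 7/(-3 + (-8 + y)/(Q + 105)) = 7/(-3 + (-8 + y)/(105 + Q)))
a = -125/8546424 (a = 1/(3*(-22788 + 7*(105 - 17)/(-323 + 2*11 - 3*(-17)))) = 1/(3*(-22788 + 7*88/(-323 + 22 + 51))) = 1/(3*(-22788 + 7*88/(-250))) = 1/(3*(-22788 + 7*(-1/250)*88)) = 1/(3*(-22788 - 308/125)) = 1/(3*(-2848808/125)) = (⅓)*(-125/2848808) = -125/8546424 ≈ -1.4626e-5)
√((Z(4, 1) - 34*(-4)) + a) = √((-4 - 34*(-4)) - 125/8546424) = √((-4 + 136) - 125/8546424) = √(132 - 125/8546424) = √(1128127843/8546424) = √2410364718120858/4273212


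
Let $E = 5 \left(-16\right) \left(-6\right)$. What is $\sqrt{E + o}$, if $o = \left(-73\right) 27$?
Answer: $i \sqrt{1491} \approx 38.613 i$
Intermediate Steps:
$E = 480$ ($E = \left(-80\right) \left(-6\right) = 480$)
$o = -1971$
$\sqrt{E + o} = \sqrt{480 - 1971} = \sqrt{-1491} = i \sqrt{1491}$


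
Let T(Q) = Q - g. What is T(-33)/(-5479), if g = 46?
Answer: 79/5479 ≈ 0.014419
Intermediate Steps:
T(Q) = -46 + Q (T(Q) = Q - 1*46 = Q - 46 = -46 + Q)
T(-33)/(-5479) = (-46 - 33)/(-5479) = -79*(-1/5479) = 79/5479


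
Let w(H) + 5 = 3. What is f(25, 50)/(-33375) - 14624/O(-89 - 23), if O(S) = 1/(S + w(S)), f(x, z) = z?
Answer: 2225626558/1335 ≈ 1.6671e+6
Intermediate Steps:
w(H) = -2 (w(H) = -5 + 3 = -2)
O(S) = 1/(-2 + S) (O(S) = 1/(S - 2) = 1/(-2 + S))
f(25, 50)/(-33375) - 14624/O(-89 - 23) = 50/(-33375) - 14624/(1/(-2 + (-89 - 23))) = 50*(-1/33375) - 14624/(1/(-2 - 112)) = -2/1335 - 14624/(1/(-114)) = -2/1335 - 14624/(-1/114) = -2/1335 - 14624*(-114) = -2/1335 + 1667136 = 2225626558/1335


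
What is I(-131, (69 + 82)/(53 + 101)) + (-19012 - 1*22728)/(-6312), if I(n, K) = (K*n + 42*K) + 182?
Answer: 6157108/60753 ≈ 101.35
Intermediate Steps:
I(n, K) = 182 + 42*K + K*n (I(n, K) = (42*K + K*n) + 182 = 182 + 42*K + K*n)
I(-131, (69 + 82)/(53 + 101)) + (-19012 - 1*22728)/(-6312) = (182 + 42*((69 + 82)/(53 + 101)) + ((69 + 82)/(53 + 101))*(-131)) + (-19012 - 1*22728)/(-6312) = (182 + 42*(151/154) + (151/154)*(-131)) + (-19012 - 22728)*(-1/6312) = (182 + 42*(151*(1/154)) + (151*(1/154))*(-131)) - 41740*(-1/6312) = (182 + 42*(151/154) + (151/154)*(-131)) + 10435/1578 = (182 + 453/11 - 19781/154) + 10435/1578 = 14589/154 + 10435/1578 = 6157108/60753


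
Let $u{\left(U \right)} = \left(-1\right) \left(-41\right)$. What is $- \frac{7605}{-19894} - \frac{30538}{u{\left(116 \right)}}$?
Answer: $- \frac{607211167}{815654} \approx -744.45$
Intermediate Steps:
$u{\left(U \right)} = 41$
$- \frac{7605}{-19894} - \frac{30538}{u{\left(116 \right)}} = - \frac{7605}{-19894} - \frac{30538}{41} = \left(-7605\right) \left(- \frac{1}{19894}\right) - \frac{30538}{41} = \frac{7605}{19894} - \frac{30538}{41} = - \frac{607211167}{815654}$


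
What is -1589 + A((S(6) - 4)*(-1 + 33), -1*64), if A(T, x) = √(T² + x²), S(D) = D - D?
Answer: -1589 + 64*√5 ≈ -1445.9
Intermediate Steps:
S(D) = 0
-1589 + A((S(6) - 4)*(-1 + 33), -1*64) = -1589 + √(((0 - 4)*(-1 + 33))² + (-1*64)²) = -1589 + √((-4*32)² + (-64)²) = -1589 + √((-128)² + 4096) = -1589 + √(16384 + 4096) = -1589 + √20480 = -1589 + 64*√5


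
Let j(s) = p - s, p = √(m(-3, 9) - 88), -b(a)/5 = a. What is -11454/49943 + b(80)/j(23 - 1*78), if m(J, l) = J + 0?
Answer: 2*(-5727*√91 + 10303585*I)/(49943*(√91 - 55*I)) ≈ -7.2897 + 1.2246*I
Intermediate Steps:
b(a) = -5*a
m(J, l) = J
p = I*√91 (p = √(-3 - 88) = √(-91) = I*√91 ≈ 9.5394*I)
j(s) = -s + I*√91 (j(s) = I*√91 - s = -s + I*√91)
-11454/49943 + b(80)/j(23 - 1*78) = -11454/49943 + (-5*80)/(-(23 - 1*78) + I*√91) = -11454*1/49943 - 400/(-(23 - 78) + I*√91) = -11454/49943 - 400/(-1*(-55) + I*√91) = -11454/49943 - 400/(55 + I*√91)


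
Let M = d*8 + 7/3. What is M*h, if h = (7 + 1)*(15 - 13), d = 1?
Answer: 496/3 ≈ 165.33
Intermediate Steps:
h = 16 (h = 8*2 = 16)
M = 31/3 (M = 1*8 + 7/3 = 8 + 7*(⅓) = 8 + 7/3 = 31/3 ≈ 10.333)
M*h = (31/3)*16 = 496/3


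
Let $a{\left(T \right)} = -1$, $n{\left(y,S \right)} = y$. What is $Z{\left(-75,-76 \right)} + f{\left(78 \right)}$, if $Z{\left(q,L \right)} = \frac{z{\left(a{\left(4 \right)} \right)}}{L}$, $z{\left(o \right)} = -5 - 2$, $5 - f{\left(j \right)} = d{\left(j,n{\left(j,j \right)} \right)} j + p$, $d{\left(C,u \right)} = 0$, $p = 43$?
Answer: $- \frac{2881}{76} \approx -37.908$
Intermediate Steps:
$f{\left(j \right)} = -38$ ($f{\left(j \right)} = 5 - \left(0 j + 43\right) = 5 - \left(0 + 43\right) = 5 - 43 = -38$)
$z{\left(o \right)} = -7$
$Z{\left(q,L \right)} = - \frac{7}{L}$
$Z{\left(-75,-76 \right)} + f{\left(78 \right)} = - \frac{7}{-76} - 38 = \left(-7\right) \left(- \frac{1}{76}\right) - 38 = \frac{7}{76} - 38 = - \frac{2881}{76}$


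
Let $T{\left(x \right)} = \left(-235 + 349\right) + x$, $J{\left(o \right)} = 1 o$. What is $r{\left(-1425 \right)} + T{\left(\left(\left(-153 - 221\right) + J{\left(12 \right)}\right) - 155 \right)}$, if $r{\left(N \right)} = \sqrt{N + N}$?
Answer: $-403 + 5 i \sqrt{114} \approx -403.0 + 53.385 i$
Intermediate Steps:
$J{\left(o \right)} = o$
$r{\left(N \right)} = \sqrt{2} \sqrt{N}$ ($r{\left(N \right)} = \sqrt{2 N} = \sqrt{2} \sqrt{N}$)
$T{\left(x \right)} = 114 + x$
$r{\left(-1425 \right)} + T{\left(\left(\left(-153 - 221\right) + J{\left(12 \right)}\right) - 155 \right)} = \sqrt{2} \sqrt{-1425} + \left(114 + \left(\left(\left(-153 - 221\right) + 12\right) - 155\right)\right) = \sqrt{2} \cdot 5 i \sqrt{57} + \left(114 + \left(\left(\left(-153 - 221\right) + 12\right) - 155\right)\right) = 5 i \sqrt{114} + \left(114 + \left(\left(-374 + 12\right) - 155\right)\right) = 5 i \sqrt{114} + \left(114 - 517\right) = 5 i \sqrt{114} - 403 = -403 + 5 i \sqrt{114}$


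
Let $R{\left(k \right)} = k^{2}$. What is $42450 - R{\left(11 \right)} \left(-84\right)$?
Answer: $52614$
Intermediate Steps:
$42450 - R{\left(11 \right)} \left(-84\right) = 42450 - 11^{2} \left(-84\right) = 42450 - 121 \left(-84\right) = 42450 - -10164 = 42450 + 10164 = 52614$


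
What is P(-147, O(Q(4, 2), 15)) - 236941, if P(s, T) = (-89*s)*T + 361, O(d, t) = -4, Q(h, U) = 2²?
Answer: -288912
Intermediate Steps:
Q(h, U) = 4
P(s, T) = 361 - 89*T*s (P(s, T) = -89*T*s + 361 = 361 - 89*T*s)
P(-147, O(Q(4, 2), 15)) - 236941 = (361 - 89*(-4)*(-147)) - 236941 = (361 - 52332) - 236941 = -51971 - 236941 = -288912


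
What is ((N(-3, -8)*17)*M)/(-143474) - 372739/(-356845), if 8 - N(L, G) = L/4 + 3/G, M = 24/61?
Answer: 141776136457/135785945710 ≈ 1.0441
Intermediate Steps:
M = 24/61 (M = 24*(1/61) = 24/61 ≈ 0.39344)
N(L, G) = 8 - 3/G - L/4 (N(L, G) = 8 - (L/4 + 3/G) = 8 - (3/G + L/4) = 8 + (-3/G - L/4) = 8 - 3/G - L/4)
((N(-3, -8)*17)*M)/(-143474) - 372739/(-356845) = (((8 - 3/(-8) - 1/4*(-3))*17)*(24/61))/(-143474) - 372739/(-356845) = (((8 - 3*(-1/8) + 3/4)*17)*(24/61))*(-1/143474) - 372739*(-1/356845) = (((8 + 3/8 + 3/4)*17)*(24/61))*(-1/143474) + 372739/356845 = (((73/8)*17)*(24/61))*(-1/143474) + 372739/356845 = ((1241/8)*(24/61))*(-1/143474) + 372739/356845 = (3723/61)*(-1/143474) + 372739/356845 = -3723/8751914 + 372739/356845 = 141776136457/135785945710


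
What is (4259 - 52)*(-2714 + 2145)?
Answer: -2393783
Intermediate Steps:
(4259 - 52)*(-2714 + 2145) = 4207*(-569) = -2393783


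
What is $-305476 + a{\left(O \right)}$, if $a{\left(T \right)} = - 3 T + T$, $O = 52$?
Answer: $-305580$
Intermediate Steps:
$a{\left(T \right)} = - 2 T$
$-305476 + a{\left(O \right)} = -305476 - 104 = -305580$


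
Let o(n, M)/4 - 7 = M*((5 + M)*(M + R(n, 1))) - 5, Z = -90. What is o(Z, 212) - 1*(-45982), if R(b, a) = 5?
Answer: 39977462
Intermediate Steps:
o(n, M) = 8 + 4*M*(5 + M)² (o(n, M) = 28 + 4*(M*((5 + M)*(M + 5)) - 5) = 28 + 4*(M*((5 + M)*(5 + M)) - 5) = 28 + 4*(M*(5 + M)² - 5) = 28 + 4*(-5 + M*(5 + M)²) = 28 + (-20 + 4*M*(5 + M)²) = 8 + 4*M*(5 + M)²)
o(Z, 212) - 1*(-45982) = (8 + 4*212³ + 40*212² + 100*212) - 1*(-45982) = (8 + 4*9528128 + 40*44944 + 21200) + 45982 = (8 + 38112512 + 1797760 + 21200) + 45982 = 39931480 + 45982 = 39977462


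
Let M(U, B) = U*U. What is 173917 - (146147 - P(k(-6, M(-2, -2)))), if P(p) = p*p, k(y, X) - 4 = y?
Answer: 27774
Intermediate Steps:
M(U, B) = U²
k(y, X) = 4 + y
P(p) = p²
173917 - (146147 - P(k(-6, M(-2, -2)))) = 173917 - (146147 - (4 - 6)²) = 173917 - (146147 - 1*(-2)²) = 173917 - (146147 - 1*4) = 173917 - (146147 - 4) = 173917 - 1*146143 = 173917 - 146143 = 27774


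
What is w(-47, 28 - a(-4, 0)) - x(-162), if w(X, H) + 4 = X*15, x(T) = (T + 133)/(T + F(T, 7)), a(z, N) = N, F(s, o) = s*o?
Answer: -918893/1296 ≈ -709.02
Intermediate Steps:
F(s, o) = o*s
x(T) = (133 + T)/(8*T) (x(T) = (T + 133)/(T + 7*T) = (133 + T)/((8*T)) = (133 + T)*(1/(8*T)) = (133 + T)/(8*T))
w(X, H) = -4 + 15*X (w(X, H) = -4 + X*15 = -4 + 15*X)
w(-47, 28 - a(-4, 0)) - x(-162) = (-4 + 15*(-47)) - (133 - 162)/(8*(-162)) = (-4 - 705) - (-1)*(-29)/(8*162) = -709 - 1*29/1296 = -709 - 29/1296 = -918893/1296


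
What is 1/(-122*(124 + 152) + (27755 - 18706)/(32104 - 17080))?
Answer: -15024/505879079 ≈ -2.9699e-5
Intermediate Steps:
1/(-122*(124 + 152) + (27755 - 18706)/(32104 - 17080)) = 1/(-122*276 + 9049/15024) = 1/(-33672 + 9049*(1/15024)) = 1/(-33672 + 9049/15024) = 1/(-505879079/15024) = -15024/505879079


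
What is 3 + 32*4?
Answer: 131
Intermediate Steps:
3 + 32*4 = 3 + 128 = 131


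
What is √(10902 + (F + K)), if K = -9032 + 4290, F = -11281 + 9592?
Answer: √4471 ≈ 66.865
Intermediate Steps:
F = -1689
K = -4742
√(10902 + (F + K)) = √(10902 + (-1689 - 4742)) = √(10902 - 6431) = √4471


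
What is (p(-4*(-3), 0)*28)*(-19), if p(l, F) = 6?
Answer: -3192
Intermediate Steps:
(p(-4*(-3), 0)*28)*(-19) = (6*28)*(-19) = 168*(-19) = -3192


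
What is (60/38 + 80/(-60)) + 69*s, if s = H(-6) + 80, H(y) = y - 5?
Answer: 271391/57 ≈ 4761.2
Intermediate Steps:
H(y) = -5 + y
s = 69 (s = (-5 - 6) + 80 = -11 + 80 = 69)
(60/38 + 80/(-60)) + 69*s = (60/38 + 80/(-60)) + 69*69 = (60*(1/38) + 80*(-1/60)) + 4761 = (30/19 - 4/3) + 4761 = 14/57 + 4761 = 271391/57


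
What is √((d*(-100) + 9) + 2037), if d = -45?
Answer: √6546 ≈ 80.907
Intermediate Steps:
√((d*(-100) + 9) + 2037) = √((-45*(-100) + 9) + 2037) = √((4500 + 9) + 2037) = √(4509 + 2037) = √6546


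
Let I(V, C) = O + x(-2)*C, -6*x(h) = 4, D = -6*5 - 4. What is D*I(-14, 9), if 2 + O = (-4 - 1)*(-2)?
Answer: -68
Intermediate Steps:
D = -34 (D = -30 - 4 = -34)
O = 8 (O = -2 + (-4 - 1)*(-2) = -2 - 5*(-2) = -2 + 10 = 8)
x(h) = -⅔ (x(h) = -⅙*4 = -⅔)
I(V, C) = 8 - 2*C/3
D*I(-14, 9) = -34*(8 - ⅔*9) = -34*(8 - 6) = -34*2 = -68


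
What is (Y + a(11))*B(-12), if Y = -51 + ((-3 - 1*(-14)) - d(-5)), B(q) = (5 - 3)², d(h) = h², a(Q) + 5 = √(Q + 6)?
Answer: -280 + 4*√17 ≈ -263.51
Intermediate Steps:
a(Q) = -5 + √(6 + Q) (a(Q) = -5 + √(Q + 6) = -5 + √(6 + Q))
B(q) = 4 (B(q) = 2² = 4)
Y = -65 (Y = -51 + ((-3 - 1*(-14)) - 1*(-5)²) = -51 + ((-3 + 14) - 1*25) = -51 + (11 - 25) = -51 - 14 = -65)
(Y + a(11))*B(-12) = (-65 + (-5 + √(6 + 11)))*4 = (-65 + (-5 + √17))*4 = (-70 + √17)*4 = -280 + 4*√17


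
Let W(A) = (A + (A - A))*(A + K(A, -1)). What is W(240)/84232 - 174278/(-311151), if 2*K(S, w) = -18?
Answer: 3991249492/3276108879 ≈ 1.2183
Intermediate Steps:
K(S, w) = -9 (K(S, w) = (½)*(-18) = -9)
W(A) = A*(-9 + A) (W(A) = (A + (A - A))*(A - 9) = (A + 0)*(-9 + A) = A*(-9 + A))
W(240)/84232 - 174278/(-311151) = (240*(-9 + 240))/84232 - 174278/(-311151) = (240*231)*(1/84232) - 174278*(-1/311151) = 55440*(1/84232) + 174278/311151 = 6930/10529 + 174278/311151 = 3991249492/3276108879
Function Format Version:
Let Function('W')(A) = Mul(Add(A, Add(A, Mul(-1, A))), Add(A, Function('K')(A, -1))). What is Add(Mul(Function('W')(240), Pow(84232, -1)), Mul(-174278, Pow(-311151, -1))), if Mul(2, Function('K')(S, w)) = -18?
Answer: Rational(3991249492, 3276108879) ≈ 1.2183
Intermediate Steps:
Function('K')(S, w) = -9 (Function('K')(S, w) = Mul(Rational(1, 2), -18) = -9)
Function('W')(A) = Mul(A, Add(-9, A)) (Function('W')(A) = Mul(Add(A, Add(A, Mul(-1, A))), Add(A, -9)) = Mul(Add(A, 0), Add(-9, A)) = Mul(A, Add(-9, A)))
Add(Mul(Function('W')(240), Pow(84232, -1)), Mul(-174278, Pow(-311151, -1))) = Add(Mul(Mul(240, Add(-9, 240)), Pow(84232, -1)), Mul(-174278, Pow(-311151, -1))) = Add(Mul(Mul(240, 231), Rational(1, 84232)), Mul(-174278, Rational(-1, 311151))) = Add(Mul(55440, Rational(1, 84232)), Rational(174278, 311151)) = Add(Rational(6930, 10529), Rational(174278, 311151)) = Rational(3991249492, 3276108879)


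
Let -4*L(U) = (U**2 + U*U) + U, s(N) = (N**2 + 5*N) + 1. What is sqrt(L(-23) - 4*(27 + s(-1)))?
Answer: I*sqrt(1419)/2 ≈ 18.835*I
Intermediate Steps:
s(N) = 1 + N**2 + 5*N
L(U) = -U**2/2 - U/4 (L(U) = -((U**2 + U*U) + U)/4 = -((U**2 + U**2) + U)/4 = -(2*U**2 + U)/4 = -(U + 2*U**2)/4 = -U**2/2 - U/4)
sqrt(L(-23) - 4*(27 + s(-1))) = sqrt(-1/4*(-23)*(1 + 2*(-23)) - 4*(27 + (1 + (-1)**2 + 5*(-1)))) = sqrt(-1/4*(-23)*(1 - 46) - 4*(27 + (1 + 1 - 5))) = sqrt(-1/4*(-23)*(-45) - 4*(27 - 3)) = sqrt(-1035/4 - 4*24) = sqrt(-1035/4 - 96) = sqrt(-1419/4) = I*sqrt(1419)/2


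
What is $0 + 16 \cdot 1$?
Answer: $16$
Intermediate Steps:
$0 + 16 \cdot 1 = 0 + 16 = 16$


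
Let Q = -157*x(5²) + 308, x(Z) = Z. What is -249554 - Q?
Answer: -245937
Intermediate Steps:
Q = -3617 (Q = -157*5² + 308 = -157*25 + 308 = -3925 + 308 = -3617)
-249554 - Q = -249554 - 1*(-3617) = -249554 + 3617 = -245937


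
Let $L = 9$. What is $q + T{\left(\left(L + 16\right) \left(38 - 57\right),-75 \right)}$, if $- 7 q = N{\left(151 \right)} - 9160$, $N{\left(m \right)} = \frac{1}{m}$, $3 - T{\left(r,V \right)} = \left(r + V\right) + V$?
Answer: $\frac{2046955}{1057} \approx 1936.6$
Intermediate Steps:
$T{\left(r,V \right)} = 3 - r - 2 V$ ($T{\left(r,V \right)} = 3 - \left(\left(r + V\right) + V\right) = 3 - \left(\left(V + r\right) + V\right) = 3 - \left(r + 2 V\right) = 3 - r - 2 V$)
$q = \frac{1383159}{1057}$ ($q = - \frac{\frac{1}{151} - 9160}{7} = \left(- \frac{1}{7}\right) \left(- \frac{1383159}{151}\right) = \frac{1383159}{1057} \approx 1308.6$)
$q + T{\left(\left(L + 16\right) \left(38 - 57\right),-75 \right)} = \frac{1383159}{1057} - \left(-153 + \left(9 + 16\right) \left(38 - 57\right)\right) = \frac{1383159}{1057} + \left(3 - 25 \left(-19\right) + 150\right) = \frac{1383159}{1057} + \left(3 - -475 + 150\right) = \frac{1383159}{1057} + \left(3 + 475 + 150\right) = \frac{1383159}{1057} + 628 = \frac{2046955}{1057}$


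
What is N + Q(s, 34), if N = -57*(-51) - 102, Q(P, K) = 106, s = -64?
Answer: 2911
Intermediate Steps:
N = 2805 (N = 2907 - 102 = 2805)
N + Q(s, 34) = 2805 + 106 = 2911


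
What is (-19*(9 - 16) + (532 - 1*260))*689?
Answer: 279045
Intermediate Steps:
(-19*(9 - 16) + (532 - 1*260))*689 = (-19*(-7) + (532 - 260))*689 = (133 + 272)*689 = 405*689 = 279045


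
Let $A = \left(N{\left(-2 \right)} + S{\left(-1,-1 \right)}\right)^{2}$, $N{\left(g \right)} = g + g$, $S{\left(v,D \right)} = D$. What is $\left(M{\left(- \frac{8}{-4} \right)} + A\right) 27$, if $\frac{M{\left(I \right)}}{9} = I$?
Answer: $1161$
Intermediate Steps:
$N{\left(g \right)} = 2 g$
$M{\left(I \right)} = 9 I$
$A = 25$ ($A = \left(2 \left(-2\right) - 1\right)^{2} = \left(-4 - 1\right)^{2} = \left(-5\right)^{2} = 25$)
$\left(M{\left(- \frac{8}{-4} \right)} + A\right) 27 = \left(9 \left(- \frac{8}{-4}\right) + 25\right) 27 = \left(9 \left(\left(-8\right) \left(- \frac{1}{4}\right)\right) + 25\right) 27 = \left(9 \cdot 2 + 25\right) 27 = \left(18 + 25\right) 27 = 43 \cdot 27 = 1161$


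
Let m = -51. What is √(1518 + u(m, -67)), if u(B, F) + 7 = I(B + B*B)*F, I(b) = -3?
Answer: 4*√107 ≈ 41.376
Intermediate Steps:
u(B, F) = -7 - 3*F
√(1518 + u(m, -67)) = √(1518 + (-7 - 3*(-67))) = √(1518 + (-7 + 201)) = √(1518 + 194) = √1712 = 4*√107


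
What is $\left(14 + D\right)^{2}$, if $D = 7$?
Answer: $441$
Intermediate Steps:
$\left(14 + D\right)^{2} = \left(14 + 7\right)^{2} = 21^{2} = 441$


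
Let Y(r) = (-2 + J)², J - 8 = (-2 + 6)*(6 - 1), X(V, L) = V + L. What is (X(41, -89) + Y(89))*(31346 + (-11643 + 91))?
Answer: 12430632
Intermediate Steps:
X(V, L) = L + V
J = 28 (J = 8 + (-2 + 6)*(6 - 1) = 8 + 4*5 = 8 + 20 = 28)
Y(r) = 676 (Y(r) = (-2 + 28)² = 26² = 676)
(X(41, -89) + Y(89))*(31346 + (-11643 + 91)) = ((-89 + 41) + 676)*(31346 + (-11643 + 91)) = (-48 + 676)*(31346 - 11552) = 628*19794 = 12430632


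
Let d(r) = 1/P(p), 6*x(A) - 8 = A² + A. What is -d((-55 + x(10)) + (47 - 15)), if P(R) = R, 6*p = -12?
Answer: ½ ≈ 0.50000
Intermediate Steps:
x(A) = 4/3 + A/6 + A²/6 (x(A) = 4/3 + (A² + A)/6 = 4/3 + (A + A²)/6 = 4/3 + (A/6 + A²/6) = 4/3 + A/6 + A²/6)
p = -2 (p = (⅙)*(-12) = -2)
d(r) = -½ (d(r) = 1/(-2) = -½)
-d((-55 + x(10)) + (47 - 15)) = -1*(-½) = ½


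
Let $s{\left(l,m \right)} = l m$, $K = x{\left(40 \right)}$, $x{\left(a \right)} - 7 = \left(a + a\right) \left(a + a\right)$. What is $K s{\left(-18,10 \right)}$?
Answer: $-1153260$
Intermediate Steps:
$x{\left(a \right)} = 7 + 4 a^{2}$ ($x{\left(a \right)} = 7 + \left(a + a\right) \left(a + a\right) = 7 + 2 a 2 a = 7 + 4 a^{2}$)
$K = 6407$ ($K = 7 + 4 \cdot 40^{2} = 7 + 4 \cdot 1600 = 7 + 6400 = 6407$)
$K s{\left(-18,10 \right)} = 6407 \left(\left(-18\right) 10\right) = 6407 \left(-180\right) = -1153260$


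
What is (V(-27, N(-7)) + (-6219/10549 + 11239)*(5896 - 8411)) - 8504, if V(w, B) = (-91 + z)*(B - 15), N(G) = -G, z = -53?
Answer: -298240846128/10549 ≈ -2.8272e+7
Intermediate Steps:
V(w, B) = 2160 - 144*B (V(w, B) = (-91 - 53)*(B - 15) = -144*(-15 + B) = 2160 - 144*B)
(V(-27, N(-7)) + (-6219/10549 + 11239)*(5896 - 8411)) - 8504 = ((2160 - (-144)*(-7)) + (-6219/10549 + 11239)*(5896 - 8411)) - 8504 = ((2160 - 144*7) + (-6219*1/10549 + 11239)*(-2515)) - 8504 = ((2160 - 1008) + (-6219/10549 + 11239)*(-2515)) - 8504 = (1152 + (118553992/10549)*(-2515)) - 8504 = (1152 - 298163289880/10549) - 8504 = -298151137432/10549 - 8504 = -298240846128/10549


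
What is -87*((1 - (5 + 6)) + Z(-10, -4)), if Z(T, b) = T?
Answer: 1740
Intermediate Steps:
-87*((1 - (5 + 6)) + Z(-10, -4)) = -87*((1 - (5 + 6)) - 10) = -87*((1 - 1*11) - 10) = -87*((1 - 11) - 10) = -87*(-10 - 10) = -87*(-20) = 1740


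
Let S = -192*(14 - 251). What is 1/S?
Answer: 1/45504 ≈ 2.1976e-5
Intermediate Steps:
S = 45504 (S = -192*(-237) = 45504)
1/S = 1/45504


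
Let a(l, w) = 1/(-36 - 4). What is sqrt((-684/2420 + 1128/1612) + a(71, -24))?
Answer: sqrt(3082196390)/88660 ≈ 0.62618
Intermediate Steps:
a(l, w) = -1/40 (a(l, w) = 1/(-40) = -1/40)
sqrt((-684/2420 + 1128/1612) + a(71, -24)) = sqrt((-684/2420 + 1128/1612) - 1/40) = sqrt((-684*1/2420 + 1128*(1/1612)) - 1/40) = sqrt((-171/605 + 282/403) - 1/40) = sqrt(101697/243815 - 1/40) = sqrt(764813/1950520) = sqrt(3082196390)/88660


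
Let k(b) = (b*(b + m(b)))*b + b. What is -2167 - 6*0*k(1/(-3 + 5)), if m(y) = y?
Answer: -2167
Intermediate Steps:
k(b) = b + 2*b**3 (k(b) = (b*(b + b))*b + b = (b*(2*b))*b + b = (2*b**2)*b + b = 2*b**3 + b = b + 2*b**3)
-2167 - 6*0*k(1/(-3 + 5)) = -2167 - 6*0*(1/(-3 + 5) + 2*(1/(-3 + 5))**3) = -2167 - 0*(1/2 + 2*(1/2)**3) = -2167 - 0*(1/2 + 2*(1/8)) = -2167 - 0*(1/2 + 1/4) = -2167 - 0*3/4 = -2167 - 1*0 = -2167 + 0 = -2167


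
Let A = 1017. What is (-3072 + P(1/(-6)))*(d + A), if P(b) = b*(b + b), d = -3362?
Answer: 129666775/18 ≈ 7.2037e+6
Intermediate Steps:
P(b) = 2*b**2 (P(b) = b*(2*b) = 2*b**2)
(-3072 + P(1/(-6)))*(d + A) = (-3072 + 2*(1/(-6))**2)*(-3362 + 1017) = (-3072 + 2*(-1/6)**2)*(-2345) = (-3072 + 2*(1/36))*(-2345) = (-3072 + 1/18)*(-2345) = -55295/18*(-2345) = 129666775/18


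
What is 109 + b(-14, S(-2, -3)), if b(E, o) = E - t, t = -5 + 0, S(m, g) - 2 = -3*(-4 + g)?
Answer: 100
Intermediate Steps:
S(m, g) = 14 - 3*g (S(m, g) = 2 - 3*(-4 + g) = 2 + (12 - 3*g) = 14 - 3*g)
t = -5
b(E, o) = 5 + E (b(E, o) = E - 1*(-5) = E + 5 = 5 + E)
109 + b(-14, S(-2, -3)) = 109 + (5 - 14) = 109 - 9 = 100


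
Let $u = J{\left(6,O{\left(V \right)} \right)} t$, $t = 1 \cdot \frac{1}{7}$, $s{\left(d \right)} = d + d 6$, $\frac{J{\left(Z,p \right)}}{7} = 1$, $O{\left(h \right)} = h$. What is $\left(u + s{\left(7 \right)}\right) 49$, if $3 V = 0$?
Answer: $2450$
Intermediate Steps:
$V = 0$ ($V = \frac{1}{3} \cdot 0 = 0$)
$J{\left(Z,p \right)} = 7$ ($J{\left(Z,p \right)} = 7 \cdot 1 = 7$)
$s{\left(d \right)} = 7 d$ ($s{\left(d \right)} = d + 6 d = 7 d$)
$t = \frac{1}{7}$ ($t = 1 \cdot \frac{1}{7} = \frac{1}{7} \approx 0.14286$)
$u = 1$ ($u = 7 \cdot \frac{1}{7} = 1$)
$\left(u + s{\left(7 \right)}\right) 49 = \left(1 + 7 \cdot 7\right) 49 = \left(1 + 49\right) 49 = 50 \cdot 49 = 2450$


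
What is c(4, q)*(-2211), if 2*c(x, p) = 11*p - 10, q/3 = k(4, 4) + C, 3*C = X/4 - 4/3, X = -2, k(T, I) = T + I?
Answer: -1034011/4 ≈ -2.5850e+5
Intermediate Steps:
k(T, I) = I + T
C = -11/18 (C = (-2/4 - 4/3)/3 = (-2*¼ - 4*⅓)/3 = (-½ - 4/3)/3 = (⅓)*(-11/6) = -11/18 ≈ -0.61111)
q = 133/6 (q = 3*((4 + 4) - 11/18) = 3*(8 - 11/18) = 3*(133/18) = 133/6 ≈ 22.167)
c(x, p) = -5 + 11*p/2 (c(x, p) = (11*p - 10)/2 = (-10 + 11*p)/2 = -5 + 11*p/2)
c(4, q)*(-2211) = (-5 + (11/2)*(133/6))*(-2211) = (-5 + 1463/12)*(-2211) = (1403/12)*(-2211) = -1034011/4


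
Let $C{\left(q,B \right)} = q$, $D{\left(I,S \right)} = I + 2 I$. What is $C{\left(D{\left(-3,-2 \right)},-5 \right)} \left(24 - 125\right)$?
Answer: $909$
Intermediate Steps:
$D{\left(I,S \right)} = 3 I$
$C{\left(D{\left(-3,-2 \right)},-5 \right)} \left(24 - 125\right) = 3 \left(-3\right) \left(24 - 125\right) = \left(-9\right) \left(-101\right) = 909$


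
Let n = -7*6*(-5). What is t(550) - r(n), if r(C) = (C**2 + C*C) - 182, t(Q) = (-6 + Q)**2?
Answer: 207918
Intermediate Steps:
n = 210 (n = -42*(-5) = 210)
r(C) = -182 + 2*C**2 (r(C) = (C**2 + C**2) - 182 = 2*C**2 - 182 = -182 + 2*C**2)
t(550) - r(n) = (-6 + 550)**2 - (-182 + 2*210**2) = 544**2 - (-182 + 2*44100) = 295936 - (-182 + 88200) = 295936 - 1*88018 = 295936 - 88018 = 207918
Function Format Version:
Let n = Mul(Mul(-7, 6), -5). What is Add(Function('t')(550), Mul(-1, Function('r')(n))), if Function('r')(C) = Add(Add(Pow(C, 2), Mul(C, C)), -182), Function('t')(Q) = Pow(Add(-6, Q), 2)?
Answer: 207918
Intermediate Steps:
n = 210 (n = Mul(-42, -5) = 210)
Function('r')(C) = Add(-182, Mul(2, Pow(C, 2))) (Function('r')(C) = Add(Add(Pow(C, 2), Pow(C, 2)), -182) = Add(Mul(2, Pow(C, 2)), -182) = Add(-182, Mul(2, Pow(C, 2))))
Add(Function('t')(550), Mul(-1, Function('r')(n))) = Add(Pow(Add(-6, 550), 2), Mul(-1, Add(-182, Mul(2, Pow(210, 2))))) = Add(Pow(544, 2), Mul(-1, Add(-182, Mul(2, 44100)))) = Add(295936, Mul(-1, Add(-182, 88200))) = Add(295936, Mul(-1, 88018)) = Add(295936, -88018) = 207918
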